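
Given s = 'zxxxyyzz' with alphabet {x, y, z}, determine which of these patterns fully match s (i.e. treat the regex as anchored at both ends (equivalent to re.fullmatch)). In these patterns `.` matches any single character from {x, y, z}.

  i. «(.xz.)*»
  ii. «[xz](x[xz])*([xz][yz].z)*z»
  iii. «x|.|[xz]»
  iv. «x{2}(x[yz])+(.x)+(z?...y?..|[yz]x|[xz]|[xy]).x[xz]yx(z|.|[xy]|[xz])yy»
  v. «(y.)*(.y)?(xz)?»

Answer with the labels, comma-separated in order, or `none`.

ii

i → no match
ii → match
iii → no match
iv → no match — must start with 'x'
v → no match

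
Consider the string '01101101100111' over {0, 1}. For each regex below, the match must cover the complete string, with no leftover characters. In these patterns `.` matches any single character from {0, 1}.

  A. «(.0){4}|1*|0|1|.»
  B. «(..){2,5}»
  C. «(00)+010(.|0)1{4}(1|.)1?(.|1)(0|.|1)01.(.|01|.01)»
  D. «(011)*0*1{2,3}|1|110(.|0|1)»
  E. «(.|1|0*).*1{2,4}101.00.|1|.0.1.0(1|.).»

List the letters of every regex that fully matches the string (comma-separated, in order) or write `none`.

A → no match
B → no match
C → no match — must start with '00'
D → match
E → no match

D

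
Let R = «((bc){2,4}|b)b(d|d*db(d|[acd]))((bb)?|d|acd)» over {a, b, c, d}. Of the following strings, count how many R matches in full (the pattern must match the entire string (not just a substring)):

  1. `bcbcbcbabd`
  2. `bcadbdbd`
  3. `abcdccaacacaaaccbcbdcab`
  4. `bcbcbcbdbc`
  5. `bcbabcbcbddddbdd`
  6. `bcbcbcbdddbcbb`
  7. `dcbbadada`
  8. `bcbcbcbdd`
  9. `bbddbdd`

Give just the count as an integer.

4

1 → no match
2 → no match
3 → no match
4 → match
5 → no match
6 → match
7 → no match
8 → match
9 → match
Total matched: 4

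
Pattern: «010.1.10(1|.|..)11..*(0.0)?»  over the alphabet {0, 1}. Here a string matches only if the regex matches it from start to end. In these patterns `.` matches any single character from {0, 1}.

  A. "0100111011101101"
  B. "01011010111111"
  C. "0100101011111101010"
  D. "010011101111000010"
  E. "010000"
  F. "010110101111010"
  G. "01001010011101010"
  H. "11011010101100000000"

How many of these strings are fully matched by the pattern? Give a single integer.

A → match
B → match
C → match
D → match
E → no match
F → match
G → match
H → no match — must start with "010"
Total matched: 6

6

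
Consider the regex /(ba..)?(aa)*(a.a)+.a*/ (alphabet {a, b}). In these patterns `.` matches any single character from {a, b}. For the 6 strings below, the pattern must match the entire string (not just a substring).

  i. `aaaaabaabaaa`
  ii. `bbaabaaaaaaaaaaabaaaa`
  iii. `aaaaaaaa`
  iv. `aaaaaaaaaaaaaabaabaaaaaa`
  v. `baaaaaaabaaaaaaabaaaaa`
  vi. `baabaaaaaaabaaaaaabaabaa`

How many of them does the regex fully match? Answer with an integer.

i → match
ii → no match
iii → match
iv → match
v → match
vi → no match
Total matched: 4

4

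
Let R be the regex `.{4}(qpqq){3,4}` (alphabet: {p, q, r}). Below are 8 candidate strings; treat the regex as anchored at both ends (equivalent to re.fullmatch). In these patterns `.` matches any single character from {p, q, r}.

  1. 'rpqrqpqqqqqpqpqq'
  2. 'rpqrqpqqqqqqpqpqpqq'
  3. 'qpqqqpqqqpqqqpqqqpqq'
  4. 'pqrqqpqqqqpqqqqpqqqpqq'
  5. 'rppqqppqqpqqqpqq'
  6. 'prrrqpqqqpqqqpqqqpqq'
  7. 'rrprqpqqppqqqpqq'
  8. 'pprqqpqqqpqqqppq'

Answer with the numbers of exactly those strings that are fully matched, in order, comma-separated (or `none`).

3, 6

1 → no match
2 → no match
3 → match
4 → no match
5 → no match
6 → match
7 → no match
8 → no match — must end with 'qpqq'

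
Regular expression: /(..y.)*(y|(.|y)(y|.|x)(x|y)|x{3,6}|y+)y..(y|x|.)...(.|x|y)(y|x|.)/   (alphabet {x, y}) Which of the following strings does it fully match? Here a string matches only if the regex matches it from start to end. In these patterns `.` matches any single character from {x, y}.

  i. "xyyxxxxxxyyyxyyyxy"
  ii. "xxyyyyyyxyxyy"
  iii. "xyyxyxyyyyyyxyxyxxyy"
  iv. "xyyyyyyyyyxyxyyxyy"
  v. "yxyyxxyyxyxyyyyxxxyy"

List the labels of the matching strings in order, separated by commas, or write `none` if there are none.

i → match
ii → no match
iii → match
iv → match
v → match

i, iii, iv, v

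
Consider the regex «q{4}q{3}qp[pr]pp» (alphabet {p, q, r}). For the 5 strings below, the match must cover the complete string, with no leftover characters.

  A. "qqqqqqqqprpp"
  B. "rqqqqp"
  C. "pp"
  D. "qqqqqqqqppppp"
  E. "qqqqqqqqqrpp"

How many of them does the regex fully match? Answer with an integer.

A. "qqqqqqqqprpp" → match
B. "rqqqqp" → no match — must start with "q"
C. "pp" → no match — must start with "q"
D → no match
E. "qqqqqqqqqrpp" → no match
Total matched: 1

1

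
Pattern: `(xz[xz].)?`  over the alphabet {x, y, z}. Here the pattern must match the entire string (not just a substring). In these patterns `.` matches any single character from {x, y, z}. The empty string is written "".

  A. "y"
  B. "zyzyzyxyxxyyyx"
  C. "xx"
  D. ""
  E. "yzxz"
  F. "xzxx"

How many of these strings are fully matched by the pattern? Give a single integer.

2

A → no match
B → no match
C → no match
D → match
E → no match
F → match
Total matched: 2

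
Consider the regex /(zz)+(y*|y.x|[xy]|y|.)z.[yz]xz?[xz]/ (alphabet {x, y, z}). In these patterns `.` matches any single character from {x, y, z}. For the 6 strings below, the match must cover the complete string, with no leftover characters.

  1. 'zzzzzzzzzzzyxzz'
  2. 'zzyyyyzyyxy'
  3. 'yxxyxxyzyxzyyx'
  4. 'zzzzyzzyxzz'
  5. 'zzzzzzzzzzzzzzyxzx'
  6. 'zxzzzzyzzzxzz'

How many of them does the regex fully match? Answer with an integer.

3

1 → match
2 → no match
3 → no match — must start with 'zz'
4 → match
5 → match
6 → no match — must start with 'zz'
Total matched: 3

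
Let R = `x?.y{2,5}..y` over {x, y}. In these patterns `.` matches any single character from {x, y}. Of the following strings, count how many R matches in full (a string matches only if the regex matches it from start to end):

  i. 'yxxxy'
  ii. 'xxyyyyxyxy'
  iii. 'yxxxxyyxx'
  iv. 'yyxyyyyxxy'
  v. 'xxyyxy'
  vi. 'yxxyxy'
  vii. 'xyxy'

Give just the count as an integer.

0

i → no match
ii → no match
iii → no match — must end with 'y'
iv → no match
v → no match
vi → no match
vii → no match
Total matched: 0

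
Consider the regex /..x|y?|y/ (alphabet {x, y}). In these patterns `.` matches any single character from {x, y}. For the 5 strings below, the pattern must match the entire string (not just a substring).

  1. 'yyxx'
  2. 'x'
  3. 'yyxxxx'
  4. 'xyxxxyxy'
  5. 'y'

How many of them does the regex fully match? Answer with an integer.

1 → no match
2 → no match
3 → no match
4 → no match
5 → match
Total matched: 1

1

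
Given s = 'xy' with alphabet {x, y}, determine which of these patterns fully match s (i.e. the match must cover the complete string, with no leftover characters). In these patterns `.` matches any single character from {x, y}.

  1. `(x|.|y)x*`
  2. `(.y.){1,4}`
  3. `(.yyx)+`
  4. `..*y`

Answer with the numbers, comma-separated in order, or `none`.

1 → no match
2 → no match
3 → no match — must end with 'yyx'
4 → match

4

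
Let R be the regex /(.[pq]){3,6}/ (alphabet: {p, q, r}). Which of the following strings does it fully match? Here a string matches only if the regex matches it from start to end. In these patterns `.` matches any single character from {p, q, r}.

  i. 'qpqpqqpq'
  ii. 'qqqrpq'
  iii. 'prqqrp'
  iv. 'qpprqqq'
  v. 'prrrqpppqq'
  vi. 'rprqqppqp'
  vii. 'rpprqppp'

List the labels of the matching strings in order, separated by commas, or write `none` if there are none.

i → match
ii → no match
iii → no match
iv → no match
v → no match
vi → no match
vii → no match

i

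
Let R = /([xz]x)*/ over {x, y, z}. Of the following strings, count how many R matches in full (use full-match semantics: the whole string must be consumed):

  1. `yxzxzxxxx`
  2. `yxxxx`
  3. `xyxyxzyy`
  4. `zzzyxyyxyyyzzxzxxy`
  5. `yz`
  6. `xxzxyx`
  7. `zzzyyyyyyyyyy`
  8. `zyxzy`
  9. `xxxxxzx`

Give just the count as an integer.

0

1 → no match
2 → no match
3 → no match
4 → no match
5 → no match
6 → no match
7 → no match
8 → no match
9 → no match
Total matched: 0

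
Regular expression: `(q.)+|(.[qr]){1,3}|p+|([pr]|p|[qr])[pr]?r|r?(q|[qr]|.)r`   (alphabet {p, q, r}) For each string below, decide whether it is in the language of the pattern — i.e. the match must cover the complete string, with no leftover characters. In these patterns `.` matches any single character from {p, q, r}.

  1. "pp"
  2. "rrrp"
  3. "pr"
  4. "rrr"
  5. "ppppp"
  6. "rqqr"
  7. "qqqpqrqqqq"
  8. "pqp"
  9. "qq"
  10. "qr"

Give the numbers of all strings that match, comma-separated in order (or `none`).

1. "pp" → match
2. "rrrp" → no match
3. "pr" → match
4. "rrr" → match
5. "ppppp" → match
6. "rqqr" → match
7. "qqqpqrqqqq" → match
8. "pqp" → no match
9. "qq" → match
10. "qr" → match

1, 3, 4, 5, 6, 7, 9, 10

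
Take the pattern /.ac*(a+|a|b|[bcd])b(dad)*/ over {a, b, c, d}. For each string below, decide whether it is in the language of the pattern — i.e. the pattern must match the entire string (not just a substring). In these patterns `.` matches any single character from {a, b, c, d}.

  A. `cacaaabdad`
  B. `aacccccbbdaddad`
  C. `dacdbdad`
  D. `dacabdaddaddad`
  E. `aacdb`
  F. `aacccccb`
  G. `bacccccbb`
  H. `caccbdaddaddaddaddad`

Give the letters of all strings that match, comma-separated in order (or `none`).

A, B, C, D, E, F, G, H

A → match
B → match
C → match
D → match
E → match
F → match
G → match
H → match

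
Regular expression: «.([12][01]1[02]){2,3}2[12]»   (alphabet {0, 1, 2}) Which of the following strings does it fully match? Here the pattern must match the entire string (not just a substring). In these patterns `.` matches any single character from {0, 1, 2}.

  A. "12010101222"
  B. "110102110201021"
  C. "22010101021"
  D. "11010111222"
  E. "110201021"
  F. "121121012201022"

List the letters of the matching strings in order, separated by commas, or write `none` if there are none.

A, B, C, D, F

A. "12010101222" → match
B → match
C. "22010101021" → match
D. "11010111222" → match
E. "110201021" → no match
F → match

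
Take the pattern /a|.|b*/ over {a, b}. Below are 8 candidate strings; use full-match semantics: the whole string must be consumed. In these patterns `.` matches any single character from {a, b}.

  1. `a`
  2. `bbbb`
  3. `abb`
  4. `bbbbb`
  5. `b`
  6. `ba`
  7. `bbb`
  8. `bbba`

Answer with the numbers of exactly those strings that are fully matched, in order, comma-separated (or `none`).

1 → match
2 → match
3 → no match
4 → match
5 → match
6 → no match
7 → match
8 → no match

1, 2, 4, 5, 7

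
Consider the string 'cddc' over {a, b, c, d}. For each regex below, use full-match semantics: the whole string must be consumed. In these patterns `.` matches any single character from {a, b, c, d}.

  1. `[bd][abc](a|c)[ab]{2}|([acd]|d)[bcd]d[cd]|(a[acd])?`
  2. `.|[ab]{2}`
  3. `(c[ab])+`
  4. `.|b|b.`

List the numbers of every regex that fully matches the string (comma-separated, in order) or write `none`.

1

1 → match
2 → no match
3 → no match
4 → no match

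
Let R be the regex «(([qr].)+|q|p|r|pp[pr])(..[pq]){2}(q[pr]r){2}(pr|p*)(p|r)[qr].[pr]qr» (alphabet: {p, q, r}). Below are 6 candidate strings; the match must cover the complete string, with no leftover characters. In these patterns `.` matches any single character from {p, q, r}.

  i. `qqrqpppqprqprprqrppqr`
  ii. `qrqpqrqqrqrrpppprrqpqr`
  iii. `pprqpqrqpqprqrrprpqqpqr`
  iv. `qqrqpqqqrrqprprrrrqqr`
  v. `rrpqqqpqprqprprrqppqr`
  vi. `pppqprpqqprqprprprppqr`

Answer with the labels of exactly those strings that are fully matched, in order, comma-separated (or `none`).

iii, v

i → no match
ii → no match
iii → match
iv → no match
v → match
vi → no match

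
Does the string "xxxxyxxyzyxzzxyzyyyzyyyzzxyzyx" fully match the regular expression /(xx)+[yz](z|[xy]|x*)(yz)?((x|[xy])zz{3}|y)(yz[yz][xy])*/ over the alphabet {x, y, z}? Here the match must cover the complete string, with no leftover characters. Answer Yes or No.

No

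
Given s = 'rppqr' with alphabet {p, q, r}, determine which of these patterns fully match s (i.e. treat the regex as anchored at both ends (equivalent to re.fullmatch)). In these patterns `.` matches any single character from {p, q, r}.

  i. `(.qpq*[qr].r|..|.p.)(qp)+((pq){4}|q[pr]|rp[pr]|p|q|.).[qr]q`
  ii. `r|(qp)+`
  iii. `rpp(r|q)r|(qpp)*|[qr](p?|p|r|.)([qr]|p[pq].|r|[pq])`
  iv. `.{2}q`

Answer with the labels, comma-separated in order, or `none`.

iii

i → no match — must end with 'q'
ii → no match
iii → match
iv → no match — must end with 'q'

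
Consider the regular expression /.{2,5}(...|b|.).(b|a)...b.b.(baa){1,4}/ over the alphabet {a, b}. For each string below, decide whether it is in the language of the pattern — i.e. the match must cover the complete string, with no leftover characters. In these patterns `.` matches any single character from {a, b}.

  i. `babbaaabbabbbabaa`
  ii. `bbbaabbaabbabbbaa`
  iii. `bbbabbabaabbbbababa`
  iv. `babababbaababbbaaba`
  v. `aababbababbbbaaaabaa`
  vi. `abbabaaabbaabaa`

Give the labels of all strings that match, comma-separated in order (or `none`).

i, ii

i → match
ii → match
iii → no match — must end with `baa`
iv → no match — must end with `baa`
v → no match
vi → no match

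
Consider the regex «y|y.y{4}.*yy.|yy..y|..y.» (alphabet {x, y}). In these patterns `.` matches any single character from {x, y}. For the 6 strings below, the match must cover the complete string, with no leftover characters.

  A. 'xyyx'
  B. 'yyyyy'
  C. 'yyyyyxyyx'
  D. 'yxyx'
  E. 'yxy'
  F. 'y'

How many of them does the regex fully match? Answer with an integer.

4

A. 'xyyx' → match
B. 'yyyyy' → match
C. 'yyyyyxyyx' → no match
D. 'yxyx' → match
E. 'yxy' → no match
F. 'y' → match
Total matched: 4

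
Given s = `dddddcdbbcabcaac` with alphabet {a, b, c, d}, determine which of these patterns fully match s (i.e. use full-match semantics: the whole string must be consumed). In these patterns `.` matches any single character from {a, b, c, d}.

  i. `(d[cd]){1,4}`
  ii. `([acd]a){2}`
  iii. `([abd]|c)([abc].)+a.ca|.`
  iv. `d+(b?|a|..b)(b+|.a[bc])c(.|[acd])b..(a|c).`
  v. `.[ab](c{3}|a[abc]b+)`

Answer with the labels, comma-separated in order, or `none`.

i → no match
ii → no match — must end with `a`
iii → no match
iv → match
v → no match

iv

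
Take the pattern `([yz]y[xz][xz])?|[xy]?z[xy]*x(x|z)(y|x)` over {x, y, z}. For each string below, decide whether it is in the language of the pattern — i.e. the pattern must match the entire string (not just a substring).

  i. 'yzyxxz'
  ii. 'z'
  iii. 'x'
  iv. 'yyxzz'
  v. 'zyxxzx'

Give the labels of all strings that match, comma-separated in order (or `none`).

v

i → no match
ii → no match
iii → no match
iv → no match
v → match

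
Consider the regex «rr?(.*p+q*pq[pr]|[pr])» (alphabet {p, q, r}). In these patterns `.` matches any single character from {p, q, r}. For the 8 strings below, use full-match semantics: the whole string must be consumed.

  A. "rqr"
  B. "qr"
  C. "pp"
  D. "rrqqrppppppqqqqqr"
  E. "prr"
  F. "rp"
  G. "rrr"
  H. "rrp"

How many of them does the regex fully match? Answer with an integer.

A → no match
B → no match — must start with "r"
C → no match — must start with "r"
D → no match
E → no match — must start with "r"
F → match
G → match
H → match
Total matched: 3

3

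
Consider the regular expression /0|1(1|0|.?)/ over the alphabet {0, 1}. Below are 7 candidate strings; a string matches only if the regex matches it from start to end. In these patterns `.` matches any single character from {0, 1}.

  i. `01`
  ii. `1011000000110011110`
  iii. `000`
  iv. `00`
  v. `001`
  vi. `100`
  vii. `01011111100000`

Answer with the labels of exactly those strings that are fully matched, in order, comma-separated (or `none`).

none

i → no match
ii → no match
iii → no match
iv → no match
v → no match
vi → no match
vii → no match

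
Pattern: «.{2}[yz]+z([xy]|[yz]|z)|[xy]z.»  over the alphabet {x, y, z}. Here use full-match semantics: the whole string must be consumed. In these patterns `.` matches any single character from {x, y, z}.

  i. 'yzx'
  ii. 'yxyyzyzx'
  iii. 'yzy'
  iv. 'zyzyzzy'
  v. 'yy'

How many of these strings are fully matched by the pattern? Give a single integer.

i → match
ii → match
iii → match
iv → match
v → no match
Total matched: 4

4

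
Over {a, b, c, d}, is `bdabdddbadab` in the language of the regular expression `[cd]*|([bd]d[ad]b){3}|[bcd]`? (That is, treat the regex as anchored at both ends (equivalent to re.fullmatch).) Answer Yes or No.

No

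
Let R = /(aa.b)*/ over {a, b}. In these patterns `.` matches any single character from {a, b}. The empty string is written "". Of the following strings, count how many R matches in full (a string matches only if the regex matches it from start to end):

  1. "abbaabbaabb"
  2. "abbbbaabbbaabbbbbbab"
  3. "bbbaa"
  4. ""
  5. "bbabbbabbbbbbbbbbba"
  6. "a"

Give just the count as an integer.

1

1 → no match
2 → no match
3 → no match
4 → match
5 → no match
6 → no match
Total matched: 1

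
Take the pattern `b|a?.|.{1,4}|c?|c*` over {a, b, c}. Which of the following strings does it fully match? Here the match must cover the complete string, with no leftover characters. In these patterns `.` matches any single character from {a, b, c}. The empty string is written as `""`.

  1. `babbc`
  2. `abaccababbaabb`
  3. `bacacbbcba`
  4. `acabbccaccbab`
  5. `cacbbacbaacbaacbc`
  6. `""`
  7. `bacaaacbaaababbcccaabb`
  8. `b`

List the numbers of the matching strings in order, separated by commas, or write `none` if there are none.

1. `babbc` → no match
2 → no match
3. `bacacbbcba` → no match
4 → no match
5 → no match
6. `""` → match
7 → no match
8. `b` → match

6, 8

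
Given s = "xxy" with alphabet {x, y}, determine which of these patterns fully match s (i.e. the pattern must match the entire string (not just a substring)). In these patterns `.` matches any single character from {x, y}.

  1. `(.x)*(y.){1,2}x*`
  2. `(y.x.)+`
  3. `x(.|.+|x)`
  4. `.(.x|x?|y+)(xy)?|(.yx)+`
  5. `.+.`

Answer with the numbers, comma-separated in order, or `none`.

3, 4, 5

1 → no match
2 → no match — must start with "y"
3 → match
4 → match
5 → match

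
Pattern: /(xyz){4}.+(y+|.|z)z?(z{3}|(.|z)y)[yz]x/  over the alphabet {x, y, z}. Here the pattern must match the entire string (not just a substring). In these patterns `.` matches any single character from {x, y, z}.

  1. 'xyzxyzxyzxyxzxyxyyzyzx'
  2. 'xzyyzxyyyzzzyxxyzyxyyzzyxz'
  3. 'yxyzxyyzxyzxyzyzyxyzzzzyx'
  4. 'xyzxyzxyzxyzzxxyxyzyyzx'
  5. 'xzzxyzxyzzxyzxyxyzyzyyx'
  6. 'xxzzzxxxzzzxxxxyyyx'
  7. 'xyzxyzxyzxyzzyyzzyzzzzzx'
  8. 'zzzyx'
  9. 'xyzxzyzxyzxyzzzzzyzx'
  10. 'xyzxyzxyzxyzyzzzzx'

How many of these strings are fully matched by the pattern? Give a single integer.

2

1 → no match
2 → no match — must start with 'xyz'
3 → no match — must start with 'xyz'
4 → match
5 → no match — must start with 'xyz'
6 → no match — must start with 'xyz'
7 → match
8 → no match — must start with 'xyz'
9 → no match
10 → no match
Total matched: 2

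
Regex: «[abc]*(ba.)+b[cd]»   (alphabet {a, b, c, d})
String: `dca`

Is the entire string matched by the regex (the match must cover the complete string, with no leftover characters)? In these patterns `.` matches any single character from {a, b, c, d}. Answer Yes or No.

No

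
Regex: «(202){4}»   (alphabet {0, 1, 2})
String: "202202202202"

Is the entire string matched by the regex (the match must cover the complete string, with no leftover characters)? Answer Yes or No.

Yes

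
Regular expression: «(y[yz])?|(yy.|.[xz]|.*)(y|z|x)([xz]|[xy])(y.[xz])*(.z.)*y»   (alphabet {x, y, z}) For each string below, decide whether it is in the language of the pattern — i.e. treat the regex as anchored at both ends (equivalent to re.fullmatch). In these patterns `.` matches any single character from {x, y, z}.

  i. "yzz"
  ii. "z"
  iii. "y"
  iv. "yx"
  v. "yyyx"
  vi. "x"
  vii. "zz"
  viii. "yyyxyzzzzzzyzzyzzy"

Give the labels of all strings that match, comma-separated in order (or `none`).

viii

i → no match
ii → no match
iii → no match
iv → no match
v → no match
vi → no match
vii → no match
viii → match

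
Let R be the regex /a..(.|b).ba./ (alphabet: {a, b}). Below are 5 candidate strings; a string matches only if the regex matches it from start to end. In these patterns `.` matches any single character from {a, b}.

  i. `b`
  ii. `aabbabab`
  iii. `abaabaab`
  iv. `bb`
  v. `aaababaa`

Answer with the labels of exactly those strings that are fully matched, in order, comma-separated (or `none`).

i. `b` → no match — must start with `a`
ii. `aabbabab` → match
iii. `abaabaab` → no match
iv. `bb` → no match — must start with `a`
v. `aaababaa` → match

ii, v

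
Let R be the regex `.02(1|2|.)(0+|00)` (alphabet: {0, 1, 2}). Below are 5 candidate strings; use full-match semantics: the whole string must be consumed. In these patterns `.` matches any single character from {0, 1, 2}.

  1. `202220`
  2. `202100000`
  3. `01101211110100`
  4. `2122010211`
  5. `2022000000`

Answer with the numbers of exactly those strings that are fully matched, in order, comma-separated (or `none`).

1 → no match
2 → match
3 → no match
4 → no match
5 → match

2, 5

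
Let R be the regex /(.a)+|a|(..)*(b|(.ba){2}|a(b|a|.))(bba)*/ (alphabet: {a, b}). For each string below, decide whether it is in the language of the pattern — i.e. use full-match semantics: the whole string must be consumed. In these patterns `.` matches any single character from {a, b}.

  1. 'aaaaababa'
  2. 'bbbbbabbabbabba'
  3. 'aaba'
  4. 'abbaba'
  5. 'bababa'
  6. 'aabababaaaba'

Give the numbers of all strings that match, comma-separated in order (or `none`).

1. 'aaaaababa' → no match
2 → match
3. 'aaba' → match
4. 'abbaba' → no match
5. 'bababa' → match
6. 'aabababaaaba' → match

2, 3, 5, 6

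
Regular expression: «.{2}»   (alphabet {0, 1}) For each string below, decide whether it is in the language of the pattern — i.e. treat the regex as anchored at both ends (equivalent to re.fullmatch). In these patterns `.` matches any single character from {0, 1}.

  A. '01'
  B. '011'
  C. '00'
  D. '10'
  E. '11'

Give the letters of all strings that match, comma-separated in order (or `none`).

A. '01' → match
B. '011' → no match
C. '00' → match
D. '10' → match
E. '11' → match

A, C, D, E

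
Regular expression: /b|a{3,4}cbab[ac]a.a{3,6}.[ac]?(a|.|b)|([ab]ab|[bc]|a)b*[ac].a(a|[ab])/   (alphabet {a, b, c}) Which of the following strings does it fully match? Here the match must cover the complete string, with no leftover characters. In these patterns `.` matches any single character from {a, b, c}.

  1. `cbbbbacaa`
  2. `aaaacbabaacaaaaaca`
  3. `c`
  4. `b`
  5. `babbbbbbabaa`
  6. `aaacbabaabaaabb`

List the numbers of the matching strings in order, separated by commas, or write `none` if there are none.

1, 2, 4, 5, 6

1 → match
2 → match
3 → no match
4 → match
5 → match
6 → match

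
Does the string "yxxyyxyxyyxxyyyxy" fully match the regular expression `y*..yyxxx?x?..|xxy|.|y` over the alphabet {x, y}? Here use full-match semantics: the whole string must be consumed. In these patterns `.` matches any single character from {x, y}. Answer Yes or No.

No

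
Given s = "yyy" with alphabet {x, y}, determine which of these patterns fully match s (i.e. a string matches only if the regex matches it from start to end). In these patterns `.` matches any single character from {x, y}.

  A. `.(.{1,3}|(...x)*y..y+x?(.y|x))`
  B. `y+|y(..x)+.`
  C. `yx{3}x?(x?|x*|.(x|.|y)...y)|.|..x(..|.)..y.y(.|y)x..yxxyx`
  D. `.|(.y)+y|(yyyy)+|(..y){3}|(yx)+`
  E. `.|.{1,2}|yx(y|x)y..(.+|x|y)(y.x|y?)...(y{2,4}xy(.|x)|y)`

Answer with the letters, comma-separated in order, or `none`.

A, B, D

A → match
B → match
C → no match
D → match
E → no match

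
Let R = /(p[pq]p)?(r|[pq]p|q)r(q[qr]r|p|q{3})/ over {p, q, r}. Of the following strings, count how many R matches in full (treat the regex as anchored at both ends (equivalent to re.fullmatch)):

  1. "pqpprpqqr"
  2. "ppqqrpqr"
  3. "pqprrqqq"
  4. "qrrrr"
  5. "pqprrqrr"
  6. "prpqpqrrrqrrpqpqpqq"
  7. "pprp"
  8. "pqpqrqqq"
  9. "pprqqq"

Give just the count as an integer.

1 → no match
2 → no match
3 → match
4 → no match
5 → match
6 → no match
7 → match
8 → match
9 → match
Total matched: 5

5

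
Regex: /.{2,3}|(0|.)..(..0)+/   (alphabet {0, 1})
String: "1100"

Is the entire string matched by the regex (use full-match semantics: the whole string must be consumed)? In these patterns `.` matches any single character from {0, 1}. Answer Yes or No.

No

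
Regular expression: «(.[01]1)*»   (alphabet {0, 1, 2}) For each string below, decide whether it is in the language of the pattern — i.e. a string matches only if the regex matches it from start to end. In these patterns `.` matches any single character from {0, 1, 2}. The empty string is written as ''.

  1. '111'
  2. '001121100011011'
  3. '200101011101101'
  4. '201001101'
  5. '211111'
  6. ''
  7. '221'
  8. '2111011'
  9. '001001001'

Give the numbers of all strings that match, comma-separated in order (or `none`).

1, 4, 5, 6, 9

1 → match
2 → no match
3 → no match
4 → match
5 → match
6 → match
7 → no match
8 → no match
9 → match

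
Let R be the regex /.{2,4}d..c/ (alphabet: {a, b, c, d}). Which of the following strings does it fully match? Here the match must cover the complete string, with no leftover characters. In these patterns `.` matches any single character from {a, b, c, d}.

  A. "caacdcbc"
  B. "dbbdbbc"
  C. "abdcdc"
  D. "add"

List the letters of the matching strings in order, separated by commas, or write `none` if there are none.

A, B, C

A → match
B → match
C → match
D → no match — must end with "c"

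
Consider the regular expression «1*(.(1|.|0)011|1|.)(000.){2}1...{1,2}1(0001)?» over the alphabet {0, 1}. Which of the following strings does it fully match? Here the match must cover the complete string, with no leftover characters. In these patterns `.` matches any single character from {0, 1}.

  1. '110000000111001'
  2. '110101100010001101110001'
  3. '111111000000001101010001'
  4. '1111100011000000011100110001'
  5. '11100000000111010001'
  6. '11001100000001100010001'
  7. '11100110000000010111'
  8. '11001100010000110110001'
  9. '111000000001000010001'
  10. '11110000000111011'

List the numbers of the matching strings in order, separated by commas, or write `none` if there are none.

1, 2, 3, 4, 5, 6, 7, 8, 9, 10

1 → match
2 → match
3 → match
4 → match
5 → match
6 → match
7 → match
8 → match
9 → match
10 → match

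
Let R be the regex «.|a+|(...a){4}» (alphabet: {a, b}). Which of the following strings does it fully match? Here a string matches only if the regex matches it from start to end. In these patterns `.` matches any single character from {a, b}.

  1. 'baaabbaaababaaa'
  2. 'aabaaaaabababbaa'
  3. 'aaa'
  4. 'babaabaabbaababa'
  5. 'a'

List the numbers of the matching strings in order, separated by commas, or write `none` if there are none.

2, 3, 4, 5

1 → no match
2 → match
3 → match
4 → match
5 → match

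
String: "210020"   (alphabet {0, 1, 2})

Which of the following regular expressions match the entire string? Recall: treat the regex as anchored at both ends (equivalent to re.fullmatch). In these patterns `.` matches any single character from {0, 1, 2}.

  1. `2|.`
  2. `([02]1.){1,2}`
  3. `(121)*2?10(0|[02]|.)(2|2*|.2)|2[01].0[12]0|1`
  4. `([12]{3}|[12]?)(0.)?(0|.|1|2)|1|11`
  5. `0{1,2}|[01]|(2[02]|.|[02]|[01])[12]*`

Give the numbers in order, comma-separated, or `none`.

3

1 → no match
2 → no match
3 → match
4 → no match
5 → no match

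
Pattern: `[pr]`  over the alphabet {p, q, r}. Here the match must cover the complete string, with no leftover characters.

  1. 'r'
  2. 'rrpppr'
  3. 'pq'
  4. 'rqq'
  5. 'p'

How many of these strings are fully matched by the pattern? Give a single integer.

2

1 → match
2 → no match
3 → no match
4 → no match
5 → match
Total matched: 2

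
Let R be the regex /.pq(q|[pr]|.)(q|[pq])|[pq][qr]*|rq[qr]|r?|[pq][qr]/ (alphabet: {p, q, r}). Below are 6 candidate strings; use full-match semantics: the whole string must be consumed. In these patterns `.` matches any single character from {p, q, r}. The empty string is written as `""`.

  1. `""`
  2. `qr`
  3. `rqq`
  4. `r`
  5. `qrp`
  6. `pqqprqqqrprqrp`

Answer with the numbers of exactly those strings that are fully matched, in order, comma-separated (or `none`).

1. `""` → match
2. `qr` → match
3. `rqq` → match
4. `r` → match
5. `qrp` → no match
6 → no match

1, 2, 3, 4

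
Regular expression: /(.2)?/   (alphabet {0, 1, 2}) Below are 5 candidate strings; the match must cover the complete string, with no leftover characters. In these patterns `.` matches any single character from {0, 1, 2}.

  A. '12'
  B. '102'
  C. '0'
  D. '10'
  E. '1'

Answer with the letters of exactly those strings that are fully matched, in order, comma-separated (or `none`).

A → match
B → no match
C → no match
D → no match
E → no match

A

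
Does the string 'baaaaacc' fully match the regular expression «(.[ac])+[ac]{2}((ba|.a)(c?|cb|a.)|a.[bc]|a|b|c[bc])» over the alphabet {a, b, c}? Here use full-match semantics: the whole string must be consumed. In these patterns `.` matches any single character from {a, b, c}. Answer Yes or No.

Yes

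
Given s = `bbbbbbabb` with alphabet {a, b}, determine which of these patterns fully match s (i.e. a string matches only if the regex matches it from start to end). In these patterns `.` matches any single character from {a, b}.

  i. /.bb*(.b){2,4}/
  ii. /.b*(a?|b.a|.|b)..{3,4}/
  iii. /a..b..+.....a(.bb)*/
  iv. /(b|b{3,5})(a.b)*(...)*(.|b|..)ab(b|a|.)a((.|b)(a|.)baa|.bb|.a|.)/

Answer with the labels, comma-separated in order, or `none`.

i → no match
ii → match
iii → no match — must start with `a`
iv → no match

ii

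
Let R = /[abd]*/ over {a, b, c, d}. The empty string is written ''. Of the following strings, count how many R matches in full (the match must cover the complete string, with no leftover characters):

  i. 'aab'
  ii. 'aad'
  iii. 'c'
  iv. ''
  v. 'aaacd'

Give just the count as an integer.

3

i → match
ii → match
iii → no match
iv → match
v → no match
Total matched: 3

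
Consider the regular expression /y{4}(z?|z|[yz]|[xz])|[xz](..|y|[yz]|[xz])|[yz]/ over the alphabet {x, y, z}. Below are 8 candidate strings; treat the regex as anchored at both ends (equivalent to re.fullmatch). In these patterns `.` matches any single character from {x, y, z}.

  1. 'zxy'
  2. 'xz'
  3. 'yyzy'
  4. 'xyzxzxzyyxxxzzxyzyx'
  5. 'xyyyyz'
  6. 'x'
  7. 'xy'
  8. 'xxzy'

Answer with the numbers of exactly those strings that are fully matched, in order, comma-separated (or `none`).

1 → match
2 → match
3 → no match
4 → no match
5 → no match
6 → no match
7 → match
8 → no match

1, 2, 7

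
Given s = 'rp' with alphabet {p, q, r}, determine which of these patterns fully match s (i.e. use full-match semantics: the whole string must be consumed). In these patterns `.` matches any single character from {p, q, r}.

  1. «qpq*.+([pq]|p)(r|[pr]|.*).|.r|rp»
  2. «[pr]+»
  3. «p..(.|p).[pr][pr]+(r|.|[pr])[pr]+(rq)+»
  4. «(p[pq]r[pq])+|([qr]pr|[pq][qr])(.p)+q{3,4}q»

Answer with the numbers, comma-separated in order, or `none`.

1 → match
2 → match
3 → no match — must start with 'p'
4 → no match

1, 2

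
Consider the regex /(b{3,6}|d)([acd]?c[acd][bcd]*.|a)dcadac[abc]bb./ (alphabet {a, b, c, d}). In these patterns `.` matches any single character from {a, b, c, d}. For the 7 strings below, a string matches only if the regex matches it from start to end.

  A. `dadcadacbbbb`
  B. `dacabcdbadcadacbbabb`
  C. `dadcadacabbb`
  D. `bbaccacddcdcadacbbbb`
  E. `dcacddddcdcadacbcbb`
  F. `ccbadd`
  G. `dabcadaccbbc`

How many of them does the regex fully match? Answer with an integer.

A → match
B → no match
C → match
D → no match
E → no match
F → no match
G → no match
Total matched: 2

2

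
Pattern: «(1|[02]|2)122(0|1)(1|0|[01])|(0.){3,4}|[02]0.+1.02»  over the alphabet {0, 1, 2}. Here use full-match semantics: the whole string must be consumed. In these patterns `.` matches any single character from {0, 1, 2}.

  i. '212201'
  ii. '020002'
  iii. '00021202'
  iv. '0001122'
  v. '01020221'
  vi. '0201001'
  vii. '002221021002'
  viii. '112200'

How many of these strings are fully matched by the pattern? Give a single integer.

5

i → match
ii → match
iii → match
iv → no match
v → no match
vi → no match
vii → match
viii → match
Total matched: 5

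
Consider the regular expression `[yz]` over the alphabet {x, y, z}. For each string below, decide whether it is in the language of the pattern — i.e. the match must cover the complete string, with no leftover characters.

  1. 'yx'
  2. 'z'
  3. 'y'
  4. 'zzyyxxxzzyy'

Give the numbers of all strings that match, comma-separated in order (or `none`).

2, 3

1 → no match
2 → match
3 → match
4 → no match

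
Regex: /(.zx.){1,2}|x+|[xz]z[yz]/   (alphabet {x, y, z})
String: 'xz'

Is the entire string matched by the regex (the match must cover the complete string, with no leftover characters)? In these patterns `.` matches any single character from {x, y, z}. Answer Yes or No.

No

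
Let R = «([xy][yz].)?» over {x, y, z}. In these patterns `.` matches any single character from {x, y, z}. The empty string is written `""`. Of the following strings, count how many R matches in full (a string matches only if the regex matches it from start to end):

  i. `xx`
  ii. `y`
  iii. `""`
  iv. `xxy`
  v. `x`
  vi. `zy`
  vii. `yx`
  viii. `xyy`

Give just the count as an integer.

i → no match
ii → no match
iii → match
iv → no match
v → no match
vi → no match
vii → no match
viii → match
Total matched: 2

2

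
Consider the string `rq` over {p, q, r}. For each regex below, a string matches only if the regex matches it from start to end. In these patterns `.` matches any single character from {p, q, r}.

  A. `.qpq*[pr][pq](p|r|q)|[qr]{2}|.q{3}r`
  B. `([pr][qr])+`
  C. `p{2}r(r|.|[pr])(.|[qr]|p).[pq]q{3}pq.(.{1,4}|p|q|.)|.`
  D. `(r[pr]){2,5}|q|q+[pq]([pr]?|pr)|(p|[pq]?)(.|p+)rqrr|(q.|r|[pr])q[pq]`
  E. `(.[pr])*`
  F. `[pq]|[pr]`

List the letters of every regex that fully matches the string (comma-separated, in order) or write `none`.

A → match
B → match
C → no match
D → no match
E → no match
F → no match

A, B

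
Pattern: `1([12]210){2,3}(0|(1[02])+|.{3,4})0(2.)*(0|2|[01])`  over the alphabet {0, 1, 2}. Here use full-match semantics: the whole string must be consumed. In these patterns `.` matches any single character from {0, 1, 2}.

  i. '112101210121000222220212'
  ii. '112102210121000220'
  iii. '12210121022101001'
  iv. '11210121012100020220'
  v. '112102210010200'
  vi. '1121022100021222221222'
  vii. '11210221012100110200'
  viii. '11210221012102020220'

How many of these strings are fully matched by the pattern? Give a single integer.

i → match
ii → match
iii → match
iv → match
v → match
vi → match
vii → match
viii → match
Total matched: 8

8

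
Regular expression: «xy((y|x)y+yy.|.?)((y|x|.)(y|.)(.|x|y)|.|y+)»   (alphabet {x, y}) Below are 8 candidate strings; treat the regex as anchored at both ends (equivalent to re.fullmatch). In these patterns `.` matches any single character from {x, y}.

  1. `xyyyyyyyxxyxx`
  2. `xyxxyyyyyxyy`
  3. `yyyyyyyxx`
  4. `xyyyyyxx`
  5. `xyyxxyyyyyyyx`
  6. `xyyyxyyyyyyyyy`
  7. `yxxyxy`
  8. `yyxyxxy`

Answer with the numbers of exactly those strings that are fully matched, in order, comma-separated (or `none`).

4

1 → no match
2 → no match
3 → no match — must start with `xy`
4 → match
5 → no match
6 → no match
7 → no match — must start with `xy`
8 → no match — must start with `xy`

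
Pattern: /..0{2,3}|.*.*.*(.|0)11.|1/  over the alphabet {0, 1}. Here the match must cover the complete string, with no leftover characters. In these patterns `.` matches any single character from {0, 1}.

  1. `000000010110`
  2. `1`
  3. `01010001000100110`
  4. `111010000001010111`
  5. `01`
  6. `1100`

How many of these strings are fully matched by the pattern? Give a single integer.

1 → match
2 → match
3 → match
4 → match
5 → no match
6 → match
Total matched: 5

5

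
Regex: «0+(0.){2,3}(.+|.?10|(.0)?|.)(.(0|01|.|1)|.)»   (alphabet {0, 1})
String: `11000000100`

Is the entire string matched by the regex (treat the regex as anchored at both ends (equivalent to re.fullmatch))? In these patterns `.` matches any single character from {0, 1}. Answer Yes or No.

Every match must start with `0`, but `11000000100` does not.

No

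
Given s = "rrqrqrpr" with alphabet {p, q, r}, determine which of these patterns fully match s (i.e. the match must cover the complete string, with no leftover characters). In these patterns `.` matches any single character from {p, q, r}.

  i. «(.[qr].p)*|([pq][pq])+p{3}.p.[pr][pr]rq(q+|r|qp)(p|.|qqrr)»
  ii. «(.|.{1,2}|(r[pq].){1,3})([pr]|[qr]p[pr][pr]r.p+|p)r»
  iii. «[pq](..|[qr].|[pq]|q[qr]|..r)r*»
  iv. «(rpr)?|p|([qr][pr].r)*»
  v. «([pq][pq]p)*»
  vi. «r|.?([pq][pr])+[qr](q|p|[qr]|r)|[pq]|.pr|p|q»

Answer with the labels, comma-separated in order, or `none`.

iv

i → no match
ii → no match
iii → no match
iv → match
v → no match
vi → no match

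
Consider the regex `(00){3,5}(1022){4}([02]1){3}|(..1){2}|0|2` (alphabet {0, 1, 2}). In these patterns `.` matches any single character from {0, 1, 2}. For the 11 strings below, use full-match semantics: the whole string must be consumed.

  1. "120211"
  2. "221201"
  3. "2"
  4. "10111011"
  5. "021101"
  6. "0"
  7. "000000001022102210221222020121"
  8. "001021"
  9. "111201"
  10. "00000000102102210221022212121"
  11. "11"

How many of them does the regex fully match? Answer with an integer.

1 → no match
2 → match
3 → match
4 → no match
5 → match
6 → match
7 → no match
8 → match
9 → match
10 → no match
11 → no match
Total matched: 6

6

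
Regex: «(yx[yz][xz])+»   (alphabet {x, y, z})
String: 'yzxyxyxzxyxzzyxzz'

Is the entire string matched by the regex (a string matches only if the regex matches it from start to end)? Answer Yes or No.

No

Every match must start with 'yx', but 'yzxyxyxzxyxzzyxzz' does not.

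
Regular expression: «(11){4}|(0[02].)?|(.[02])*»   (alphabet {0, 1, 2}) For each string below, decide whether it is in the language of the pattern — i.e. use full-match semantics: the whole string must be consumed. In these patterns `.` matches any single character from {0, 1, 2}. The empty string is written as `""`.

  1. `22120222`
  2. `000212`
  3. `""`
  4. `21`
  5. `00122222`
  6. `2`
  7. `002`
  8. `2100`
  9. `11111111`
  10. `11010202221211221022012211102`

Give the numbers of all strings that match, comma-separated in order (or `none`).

1. `22120222` → match
2. `000212` → match
3. `""` → match
4. `21` → no match
5. `00122222` → match
6. `2` → no match
7. `002` → match
8. `2100` → no match
9. `11111111` → match
10 → no match

1, 2, 3, 5, 7, 9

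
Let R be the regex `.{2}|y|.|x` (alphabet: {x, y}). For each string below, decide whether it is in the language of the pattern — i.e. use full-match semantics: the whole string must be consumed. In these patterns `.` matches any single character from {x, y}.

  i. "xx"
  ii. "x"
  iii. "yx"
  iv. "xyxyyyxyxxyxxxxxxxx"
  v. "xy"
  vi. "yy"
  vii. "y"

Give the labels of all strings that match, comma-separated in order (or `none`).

i, ii, iii, v, vi, vii

i → match
ii → match
iii → match
iv → no match
v → match
vi → match
vii → match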